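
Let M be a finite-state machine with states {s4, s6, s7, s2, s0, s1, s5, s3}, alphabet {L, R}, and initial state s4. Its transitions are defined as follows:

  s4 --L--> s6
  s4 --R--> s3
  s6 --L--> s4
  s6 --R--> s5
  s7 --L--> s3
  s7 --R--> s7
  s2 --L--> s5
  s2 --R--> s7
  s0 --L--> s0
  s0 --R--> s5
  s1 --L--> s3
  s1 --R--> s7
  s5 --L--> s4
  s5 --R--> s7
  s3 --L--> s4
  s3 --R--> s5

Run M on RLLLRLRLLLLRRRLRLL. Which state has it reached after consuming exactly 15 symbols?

Trace: s4 -R-> s3 -L-> s4 -L-> s6 -L-> s4 -R-> s3 -L-> s4 -R-> s3 -L-> s4 -L-> s6 -L-> s4 -L-> s6 -R-> s5 -R-> s7 -R-> s7 -L-> s3
After 15 symbols: s3.

s3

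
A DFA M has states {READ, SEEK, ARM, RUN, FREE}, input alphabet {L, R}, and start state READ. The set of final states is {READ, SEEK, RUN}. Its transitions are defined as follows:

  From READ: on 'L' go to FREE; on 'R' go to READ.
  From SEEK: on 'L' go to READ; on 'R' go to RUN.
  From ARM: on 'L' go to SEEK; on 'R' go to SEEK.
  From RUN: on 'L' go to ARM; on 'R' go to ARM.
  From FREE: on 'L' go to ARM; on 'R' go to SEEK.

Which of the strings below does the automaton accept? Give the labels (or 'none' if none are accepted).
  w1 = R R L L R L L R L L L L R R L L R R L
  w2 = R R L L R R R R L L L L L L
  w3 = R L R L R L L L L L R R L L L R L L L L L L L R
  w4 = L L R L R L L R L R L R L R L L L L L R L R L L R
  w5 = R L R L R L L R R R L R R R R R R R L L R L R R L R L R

w1: READ → READ → READ → FREE → ARM → SEEK → READ → FREE → SEEK → READ → FREE → ARM → SEEK → RUN → ARM → SEEK → READ → READ → READ → FREE  → end FREE, rejected
w2: READ → READ → READ → FREE → ARM → SEEK → RUN → ARM → SEEK → READ → FREE → ARM → SEEK → READ → FREE  → end FREE, rejected
w3: READ → READ → FREE → SEEK → READ → READ → FREE → ARM → SEEK → READ → FREE → SEEK → RUN → ARM → SEEK → READ → READ → FREE → ARM → SEEK → READ → FREE → ARM → SEEK → RUN  → end RUN, accepted
w4: READ → FREE → ARM → SEEK → READ → READ → FREE → ARM → SEEK → READ → READ → FREE → SEEK → READ → READ → FREE → ARM → SEEK → READ → FREE → SEEK → READ → READ → FREE → ARM → SEEK  → end SEEK, accepted
w5: READ → READ → FREE → SEEK → READ → READ → FREE → ARM → SEEK → RUN → ARM → SEEK → RUN → ARM → SEEK → RUN → ARM → SEEK → RUN → ARM → SEEK → RUN → ARM → SEEK → RUN → ARM → SEEK → READ → READ  → end READ, accepted

w3, w4, w5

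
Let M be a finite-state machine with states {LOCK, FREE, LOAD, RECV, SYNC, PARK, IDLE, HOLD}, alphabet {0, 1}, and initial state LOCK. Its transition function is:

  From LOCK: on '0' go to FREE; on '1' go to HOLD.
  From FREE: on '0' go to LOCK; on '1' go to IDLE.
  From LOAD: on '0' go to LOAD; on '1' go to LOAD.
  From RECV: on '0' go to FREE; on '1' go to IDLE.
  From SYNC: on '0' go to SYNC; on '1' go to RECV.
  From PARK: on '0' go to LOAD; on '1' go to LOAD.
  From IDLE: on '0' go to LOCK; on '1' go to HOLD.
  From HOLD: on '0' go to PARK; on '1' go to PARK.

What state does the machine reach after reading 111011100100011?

start at LOCK
read '1': LOCK → HOLD
read '1': HOLD → PARK
read '1': PARK → LOAD
read '0': LOAD → LOAD
read '1': LOAD → LOAD
read '1': LOAD → LOAD
read '1': LOAD → LOAD
read '0': LOAD → LOAD
read '0': LOAD → LOAD
read '1': LOAD → LOAD
read '0': LOAD → LOAD
read '0': LOAD → LOAD
read '0': LOAD → LOAD
read '1': LOAD → LOAD
read '1': LOAD → LOAD

LOAD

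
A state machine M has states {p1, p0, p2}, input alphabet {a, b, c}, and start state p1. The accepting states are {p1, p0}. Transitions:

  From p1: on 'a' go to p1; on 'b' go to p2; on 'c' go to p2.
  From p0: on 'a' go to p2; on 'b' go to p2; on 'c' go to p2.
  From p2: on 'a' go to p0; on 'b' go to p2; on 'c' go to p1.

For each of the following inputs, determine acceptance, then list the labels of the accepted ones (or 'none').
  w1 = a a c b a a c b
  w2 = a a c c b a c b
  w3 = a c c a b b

none

w1: p1 → p1 → p1 → p2 → p2 → p0 → p2 → p1 → p2  → end p2, rejected
w2: p1 → p1 → p1 → p2 → p1 → p2 → p0 → p2 → p2  → end p2, rejected
w3: p1 → p1 → p2 → p1 → p1 → p2 → p2  → end p2, rejected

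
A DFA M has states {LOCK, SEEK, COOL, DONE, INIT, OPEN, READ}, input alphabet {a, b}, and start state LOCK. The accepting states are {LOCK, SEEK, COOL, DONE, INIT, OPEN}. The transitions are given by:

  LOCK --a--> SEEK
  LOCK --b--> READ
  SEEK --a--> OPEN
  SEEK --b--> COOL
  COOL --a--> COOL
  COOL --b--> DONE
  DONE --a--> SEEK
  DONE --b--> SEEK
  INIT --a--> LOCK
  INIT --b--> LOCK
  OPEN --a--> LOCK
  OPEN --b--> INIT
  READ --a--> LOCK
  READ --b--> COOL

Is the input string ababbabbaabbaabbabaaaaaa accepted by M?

Trace: LOCK -a-> SEEK -b-> COOL -a-> COOL -b-> DONE -b-> SEEK -a-> OPEN -b-> INIT -b-> LOCK -a-> SEEK -a-> OPEN -b-> INIT -b-> LOCK -a-> SEEK -a-> OPEN -b-> INIT -b-> LOCK -a-> SEEK -b-> COOL -a-> COOL -a-> COOL -a-> COOL -a-> COOL -a-> COOL -a-> COOL
End state COOL is accepting.

Yes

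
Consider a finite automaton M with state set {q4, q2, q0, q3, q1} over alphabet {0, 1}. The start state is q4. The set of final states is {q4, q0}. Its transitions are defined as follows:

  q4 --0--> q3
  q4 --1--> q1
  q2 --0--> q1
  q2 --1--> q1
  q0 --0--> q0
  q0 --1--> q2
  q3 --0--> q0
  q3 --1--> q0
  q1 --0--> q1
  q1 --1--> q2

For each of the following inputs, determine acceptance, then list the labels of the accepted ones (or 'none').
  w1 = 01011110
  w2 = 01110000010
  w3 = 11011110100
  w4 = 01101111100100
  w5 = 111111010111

none

w1: Trace: q4 -0-> q3 -1-> q0 -0-> q0 -1-> q2 -1-> q1 -1-> q2 -1-> q1 -0-> q1  → end q1, rejected
w2: Trace: q4 -0-> q3 -1-> q0 -1-> q2 -1-> q1 -0-> q1 -0-> q1 -0-> q1 -0-> q1 -0-> q1 -1-> q2 -0-> q1  → end q1, rejected
w3: Trace: q4 -1-> q1 -1-> q2 -0-> q1 -1-> q2 -1-> q1 -1-> q2 -1-> q1 -0-> q1 -1-> q2 -0-> q1 -0-> q1  → end q1, rejected
w4: Trace: q4 -0-> q3 -1-> q0 -1-> q2 -0-> q1 -1-> q2 -1-> q1 -1-> q2 -1-> q1 -1-> q2 -0-> q1 -0-> q1 -1-> q2 -0-> q1 -0-> q1  → end q1, rejected
w5: Trace: q4 -1-> q1 -1-> q2 -1-> q1 -1-> q2 -1-> q1 -1-> q2 -0-> q1 -1-> q2 -0-> q1 -1-> q2 -1-> q1 -1-> q2  → end q2, rejected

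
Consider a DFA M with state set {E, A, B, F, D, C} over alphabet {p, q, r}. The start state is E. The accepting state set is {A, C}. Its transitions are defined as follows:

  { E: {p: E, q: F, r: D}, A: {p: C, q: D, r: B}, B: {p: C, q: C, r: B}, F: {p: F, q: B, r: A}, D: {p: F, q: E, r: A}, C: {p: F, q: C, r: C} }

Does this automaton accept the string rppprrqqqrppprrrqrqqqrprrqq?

start at E
read 'r': E → D
read 'p': D → F
read 'p': F → F
read 'p': F → F
read 'r': F → A
read 'r': A → B
read 'q': B → C
read 'q': C → C
read 'q': C → C
read 'r': C → C
read 'p': C → F
read 'p': F → F
read 'p': F → F
read 'r': F → A
read 'r': A → B
read 'r': B → B
read 'q': B → C
read 'r': C → C
read 'q': C → C
read 'q': C → C
read 'q': C → C
read 'r': C → C
read 'p': C → F
read 'r': F → A
read 'r': A → B
read 'q': B → C
read 'q': C → C
End state C is accepting.

Yes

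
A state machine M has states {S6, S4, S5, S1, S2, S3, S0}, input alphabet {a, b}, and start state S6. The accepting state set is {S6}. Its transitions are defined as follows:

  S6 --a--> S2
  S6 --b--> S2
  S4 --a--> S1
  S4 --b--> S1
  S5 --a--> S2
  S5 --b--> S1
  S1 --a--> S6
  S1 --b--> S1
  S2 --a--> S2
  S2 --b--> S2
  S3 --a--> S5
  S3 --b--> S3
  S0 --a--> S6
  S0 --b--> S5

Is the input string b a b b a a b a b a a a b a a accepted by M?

No

Trace: S6 -b-> S2 -a-> S2 -b-> S2 -b-> S2 -a-> S2 -a-> S2 -b-> S2 -a-> S2 -b-> S2 -a-> S2 -a-> S2 -a-> S2 -b-> S2 -a-> S2 -a-> S2
End state S2 is not accepting.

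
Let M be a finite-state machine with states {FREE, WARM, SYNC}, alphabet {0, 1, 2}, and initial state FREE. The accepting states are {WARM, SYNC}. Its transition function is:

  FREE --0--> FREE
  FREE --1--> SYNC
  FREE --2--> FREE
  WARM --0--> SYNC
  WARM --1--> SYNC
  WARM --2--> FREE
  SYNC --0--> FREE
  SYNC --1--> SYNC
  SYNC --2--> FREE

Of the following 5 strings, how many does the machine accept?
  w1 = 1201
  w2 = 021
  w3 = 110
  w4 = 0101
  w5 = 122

w1: Trace: FREE -1-> SYNC -2-> FREE -0-> FREE -1-> SYNC  → end SYNC, accepted
w2: Trace: FREE -0-> FREE -2-> FREE -1-> SYNC  → end SYNC, accepted
w3: Trace: FREE -1-> SYNC -1-> SYNC -0-> FREE  → end FREE, rejected
w4: Trace: FREE -0-> FREE -1-> SYNC -0-> FREE -1-> SYNC  → end SYNC, accepted
w5: Trace: FREE -1-> SYNC -2-> FREE -2-> FREE  → end FREE, rejected

3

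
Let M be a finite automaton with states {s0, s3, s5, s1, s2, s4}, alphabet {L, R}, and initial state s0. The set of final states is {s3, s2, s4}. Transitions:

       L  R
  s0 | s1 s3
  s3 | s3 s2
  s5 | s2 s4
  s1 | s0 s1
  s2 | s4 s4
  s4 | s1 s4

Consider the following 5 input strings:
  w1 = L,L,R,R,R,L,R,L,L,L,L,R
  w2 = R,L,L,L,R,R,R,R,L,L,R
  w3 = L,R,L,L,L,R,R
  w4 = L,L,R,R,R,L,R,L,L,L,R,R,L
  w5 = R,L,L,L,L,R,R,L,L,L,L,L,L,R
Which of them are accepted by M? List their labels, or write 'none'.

w2, w3, w4, w5

w1: s0 → s1 → s0 → s3 → s2 → s4 → s1 → s1 → s0 → s1 → s0 → s1 → s1  → end s1, rejected
w2: s0 → s3 → s3 → s3 → s3 → s2 → s4 → s4 → s4 → s1 → s0 → s3  → end s3, accepted
w3: s0 → s1 → s1 → s0 → s1 → s0 → s3 → s2  → end s2, accepted
w4: s0 → s1 → s0 → s3 → s2 → s4 → s1 → s1 → s0 → s1 → s0 → s3 → s2 → s4  → end s4, accepted
w5: s0 → s3 → s3 → s3 → s3 → s3 → s2 → s4 → s1 → s0 → s1 → s0 → s1 → s0 → s3  → end s3, accepted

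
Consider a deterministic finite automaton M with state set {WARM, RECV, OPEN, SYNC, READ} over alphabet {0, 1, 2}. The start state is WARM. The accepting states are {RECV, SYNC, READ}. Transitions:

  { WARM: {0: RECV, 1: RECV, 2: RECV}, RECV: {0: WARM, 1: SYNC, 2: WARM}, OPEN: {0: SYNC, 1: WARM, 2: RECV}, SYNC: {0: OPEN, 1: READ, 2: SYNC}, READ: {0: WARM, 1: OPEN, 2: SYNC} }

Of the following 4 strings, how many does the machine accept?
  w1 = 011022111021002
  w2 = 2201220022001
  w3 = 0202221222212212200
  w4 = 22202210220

w1:
  start at WARM
  read '0': WARM → RECV
  read '1': RECV → SYNC
  read '1': SYNC → READ
  read '0': READ → WARM
  read '2': WARM → RECV
  read '2': RECV → WARM
  read '1': WARM → RECV
  read '1': RECV → SYNC
  read '1': SYNC → READ
  read '0': READ → WARM
  read '2': WARM → RECV
  read '1': RECV → SYNC
  read '0': SYNC → OPEN
  read '0': OPEN → SYNC
  read '2': SYNC → SYNC
  end SYNC, accepted
w2:
  start at WARM
  read '2': WARM → RECV
  read '2': RECV → WARM
  read '0': WARM → RECV
  read '1': RECV → SYNC
  read '2': SYNC → SYNC
  read '2': SYNC → SYNC
  read '0': SYNC → OPEN
  read '0': OPEN → SYNC
  read '2': SYNC → SYNC
  read '2': SYNC → SYNC
  read '0': SYNC → OPEN
  read '0': OPEN → SYNC
  read '1': SYNC → READ
  end READ, accepted
w3:
  start at WARM
  read '0': WARM → RECV
  read '2': RECV → WARM
  read '0': WARM → RECV
  read '2': RECV → WARM
  read '2': WARM → RECV
  read '2': RECV → WARM
  read '1': WARM → RECV
  read '2': RECV → WARM
  read '2': WARM → RECV
  read '2': RECV → WARM
  read '2': WARM → RECV
  read '1': RECV → SYNC
  read '2': SYNC → SYNC
  read '2': SYNC → SYNC
  read '1': SYNC → READ
  read '2': READ → SYNC
  read '2': SYNC → SYNC
  read '0': SYNC → OPEN
  read '0': OPEN → SYNC
  end SYNC, accepted
w4:
  start at WARM
  read '2': WARM → RECV
  read '2': RECV → WARM
  read '2': WARM → RECV
  read '0': RECV → WARM
  read '2': WARM → RECV
  read '2': RECV → WARM
  read '1': WARM → RECV
  read '0': RECV → WARM
  read '2': WARM → RECV
  read '2': RECV → WARM
  read '0': WARM → RECV
  end RECV, accepted

4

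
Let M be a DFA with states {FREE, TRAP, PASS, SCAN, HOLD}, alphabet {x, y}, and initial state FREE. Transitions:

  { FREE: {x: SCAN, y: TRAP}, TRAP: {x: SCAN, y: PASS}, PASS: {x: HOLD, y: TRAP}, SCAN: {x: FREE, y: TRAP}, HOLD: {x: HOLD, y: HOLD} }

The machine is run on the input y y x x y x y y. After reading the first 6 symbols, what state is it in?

HOLD

start at FREE
read 'y': FREE → TRAP
read 'y': TRAP → PASS
read 'x': PASS → HOLD
read 'x': HOLD → HOLD
read 'y': HOLD → HOLD
read 'x': HOLD → HOLD
After 6 symbols: HOLD.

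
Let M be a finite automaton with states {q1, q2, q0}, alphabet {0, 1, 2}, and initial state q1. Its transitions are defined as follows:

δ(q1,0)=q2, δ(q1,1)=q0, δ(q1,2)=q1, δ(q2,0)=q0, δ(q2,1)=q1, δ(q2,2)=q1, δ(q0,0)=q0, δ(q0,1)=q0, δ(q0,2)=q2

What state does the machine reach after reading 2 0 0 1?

q1 → q1 → q2 → q0 → q0

q0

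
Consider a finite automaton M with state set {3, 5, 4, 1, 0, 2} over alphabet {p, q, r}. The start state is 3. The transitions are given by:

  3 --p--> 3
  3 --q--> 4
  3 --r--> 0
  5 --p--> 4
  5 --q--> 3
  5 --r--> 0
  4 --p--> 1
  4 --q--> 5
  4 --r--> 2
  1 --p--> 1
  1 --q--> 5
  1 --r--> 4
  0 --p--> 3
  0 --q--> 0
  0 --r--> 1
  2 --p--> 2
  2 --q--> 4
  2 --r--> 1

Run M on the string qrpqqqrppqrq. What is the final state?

3 → 4 → 2 → 2 → 4 → 5 → 3 → 0 → 3 → 3 → 4 → 2 → 4

4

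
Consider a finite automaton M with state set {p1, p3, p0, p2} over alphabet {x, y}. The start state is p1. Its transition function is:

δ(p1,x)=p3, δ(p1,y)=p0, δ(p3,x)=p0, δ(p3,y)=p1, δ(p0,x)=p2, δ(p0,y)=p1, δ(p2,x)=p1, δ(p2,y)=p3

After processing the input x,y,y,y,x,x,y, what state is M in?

p1

start at p1
read 'x': p1 → p3
read 'y': p3 → p1
read 'y': p1 → p0
read 'y': p0 → p1
read 'x': p1 → p3
read 'x': p3 → p0
read 'y': p0 → p1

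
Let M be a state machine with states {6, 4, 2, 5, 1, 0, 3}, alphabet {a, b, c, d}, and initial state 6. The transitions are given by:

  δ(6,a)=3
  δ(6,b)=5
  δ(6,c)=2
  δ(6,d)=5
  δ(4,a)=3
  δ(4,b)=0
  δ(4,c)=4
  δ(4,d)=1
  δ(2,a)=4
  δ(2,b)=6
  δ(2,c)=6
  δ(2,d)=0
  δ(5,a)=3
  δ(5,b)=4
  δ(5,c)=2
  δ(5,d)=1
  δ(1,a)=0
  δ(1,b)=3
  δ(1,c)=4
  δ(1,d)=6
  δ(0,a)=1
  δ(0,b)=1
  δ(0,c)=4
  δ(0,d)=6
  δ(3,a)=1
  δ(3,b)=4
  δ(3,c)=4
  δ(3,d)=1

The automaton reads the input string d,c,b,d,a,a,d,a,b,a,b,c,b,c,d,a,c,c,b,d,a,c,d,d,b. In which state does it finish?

6 → 5 → 2 → 6 → 5 → 3 → 1 → 6 → 3 → 4 → 3 → 4 → 4 → 0 → 4 → 1 → 0 → 4 → 4 → 0 → 6 → 3 → 4 → 1 → 6 → 5

5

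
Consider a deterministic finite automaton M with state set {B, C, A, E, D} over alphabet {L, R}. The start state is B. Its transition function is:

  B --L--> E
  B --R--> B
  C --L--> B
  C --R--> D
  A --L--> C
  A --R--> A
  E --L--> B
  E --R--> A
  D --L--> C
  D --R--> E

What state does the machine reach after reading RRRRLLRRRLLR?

B → B → B → B → B → E → B → B → B → B → E → B → B

B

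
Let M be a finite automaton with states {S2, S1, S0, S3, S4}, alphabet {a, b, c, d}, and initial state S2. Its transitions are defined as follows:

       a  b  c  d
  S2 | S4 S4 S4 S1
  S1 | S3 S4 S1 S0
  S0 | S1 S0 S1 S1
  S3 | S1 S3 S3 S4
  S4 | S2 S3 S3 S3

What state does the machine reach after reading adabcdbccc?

S3

Trace: S2 -a-> S4 -d-> S3 -a-> S1 -b-> S4 -c-> S3 -d-> S4 -b-> S3 -c-> S3 -c-> S3 -c-> S3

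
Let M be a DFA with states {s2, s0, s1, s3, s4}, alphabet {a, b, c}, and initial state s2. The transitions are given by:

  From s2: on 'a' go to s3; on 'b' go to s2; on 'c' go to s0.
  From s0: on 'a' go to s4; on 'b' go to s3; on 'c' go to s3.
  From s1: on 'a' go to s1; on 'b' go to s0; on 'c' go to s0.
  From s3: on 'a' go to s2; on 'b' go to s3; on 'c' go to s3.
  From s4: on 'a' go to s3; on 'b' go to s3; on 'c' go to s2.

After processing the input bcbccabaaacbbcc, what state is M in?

s3

Trace: s2 -b-> s2 -c-> s0 -b-> s3 -c-> s3 -c-> s3 -a-> s2 -b-> s2 -a-> s3 -a-> s2 -a-> s3 -c-> s3 -b-> s3 -b-> s3 -c-> s3 -c-> s3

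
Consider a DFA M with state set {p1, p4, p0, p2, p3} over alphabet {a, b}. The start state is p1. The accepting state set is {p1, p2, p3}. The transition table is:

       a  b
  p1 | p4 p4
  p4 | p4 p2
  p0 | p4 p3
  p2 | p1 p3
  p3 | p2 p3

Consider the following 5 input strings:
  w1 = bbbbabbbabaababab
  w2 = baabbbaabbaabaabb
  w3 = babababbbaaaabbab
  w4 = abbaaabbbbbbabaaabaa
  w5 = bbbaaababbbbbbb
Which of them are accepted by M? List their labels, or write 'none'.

w1: p1 → p4 → p2 → p3 → p3 → p2 → p3 → p3 → p3 → p2 → p3 → p2 → p1 → p4 → p4 → p2 → p1 → p4  → end p4, rejected
w2: p1 → p4 → p4 → p4 → p2 → p3 → p3 → p2 → p1 → p4 → p2 → p1 → p4 → p2 → p1 → p4 → p2 → p3  → end p3, accepted
w3: p1 → p4 → p4 → p2 → p1 → p4 → p4 → p2 → p3 → p3 → p2 → p1 → p4 → p4 → p2 → p3 → p2 → p3  → end p3, accepted
w4: p1 → p4 → p2 → p3 → p2 → p1 → p4 → p2 → p3 → p3 → p3 → p3 → p3 → p2 → p3 → p2 → p1 → p4 → p2 → p1 → p4  → end p4, rejected
w5: p1 → p4 → p2 → p3 → p2 → p1 → p4 → p2 → p1 → p4 → p2 → p3 → p3 → p3 → p3 → p3  → end p3, accepted

w2, w3, w5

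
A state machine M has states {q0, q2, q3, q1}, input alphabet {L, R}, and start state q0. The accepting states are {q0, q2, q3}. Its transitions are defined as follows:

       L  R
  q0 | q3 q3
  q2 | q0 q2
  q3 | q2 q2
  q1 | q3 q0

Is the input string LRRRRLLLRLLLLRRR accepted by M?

Yes

start at q0
read 'L': q0 → q3
read 'R': q3 → q2
read 'R': q2 → q2
read 'R': q2 → q2
read 'R': q2 → q2
read 'L': q2 → q0
read 'L': q0 → q3
read 'L': q3 → q2
read 'R': q2 → q2
read 'L': q2 → q0
read 'L': q0 → q3
read 'L': q3 → q2
read 'L': q2 → q0
read 'R': q0 → q3
read 'R': q3 → q2
read 'R': q2 → q2
End state q2 is accepting.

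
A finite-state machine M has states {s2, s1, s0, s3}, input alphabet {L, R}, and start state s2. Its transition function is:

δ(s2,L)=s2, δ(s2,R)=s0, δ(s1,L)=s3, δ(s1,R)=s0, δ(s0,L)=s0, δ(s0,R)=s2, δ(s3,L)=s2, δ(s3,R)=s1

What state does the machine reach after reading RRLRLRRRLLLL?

Trace: s2 -R-> s0 -R-> s2 -L-> s2 -R-> s0 -L-> s0 -R-> s2 -R-> s0 -R-> s2 -L-> s2 -L-> s2 -L-> s2 -L-> s2

s2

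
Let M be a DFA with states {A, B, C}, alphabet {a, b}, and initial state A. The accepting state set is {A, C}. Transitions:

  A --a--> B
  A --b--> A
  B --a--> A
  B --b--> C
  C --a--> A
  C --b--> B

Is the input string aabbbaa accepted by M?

Yes

Trace: A -a-> B -a-> A -b-> A -b-> A -b-> A -a-> B -a-> A
End state A is accepting.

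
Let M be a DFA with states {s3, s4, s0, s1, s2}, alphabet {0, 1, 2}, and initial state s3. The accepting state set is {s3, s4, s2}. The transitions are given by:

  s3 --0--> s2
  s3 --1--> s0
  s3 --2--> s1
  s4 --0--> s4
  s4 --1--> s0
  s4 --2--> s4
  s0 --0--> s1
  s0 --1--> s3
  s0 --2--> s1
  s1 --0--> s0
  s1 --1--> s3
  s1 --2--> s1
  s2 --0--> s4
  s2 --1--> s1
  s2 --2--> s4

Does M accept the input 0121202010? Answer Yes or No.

Yes

Trace: s3 -0-> s2 -1-> s1 -2-> s1 -1-> s3 -2-> s1 -0-> s0 -2-> s1 -0-> s0 -1-> s3 -0-> s2
End state s2 is accepting.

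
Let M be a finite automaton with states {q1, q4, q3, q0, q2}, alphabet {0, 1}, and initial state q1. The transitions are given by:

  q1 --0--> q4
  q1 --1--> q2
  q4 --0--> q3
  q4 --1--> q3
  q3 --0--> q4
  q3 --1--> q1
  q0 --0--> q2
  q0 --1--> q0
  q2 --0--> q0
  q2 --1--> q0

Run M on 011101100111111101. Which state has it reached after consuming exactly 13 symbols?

Trace: q1 -0-> q4 -1-> q3 -1-> q1 -1-> q2 -0-> q0 -1-> q0 -1-> q0 -0-> q2 -0-> q0 -1-> q0 -1-> q0 -1-> q0 -1-> q0
After 13 symbols: q0.

q0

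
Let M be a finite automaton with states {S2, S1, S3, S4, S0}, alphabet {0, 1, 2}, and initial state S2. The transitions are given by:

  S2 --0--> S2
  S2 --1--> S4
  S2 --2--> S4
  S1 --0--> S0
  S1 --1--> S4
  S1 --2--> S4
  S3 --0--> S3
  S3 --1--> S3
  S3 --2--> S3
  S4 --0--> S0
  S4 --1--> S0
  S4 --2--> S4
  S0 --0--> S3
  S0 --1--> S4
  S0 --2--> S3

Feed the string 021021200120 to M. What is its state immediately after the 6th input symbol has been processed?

Trace: S2 -0-> S2 -2-> S4 -1-> S0 -0-> S3 -2-> S3 -1-> S3
After 6 symbols: S3.

S3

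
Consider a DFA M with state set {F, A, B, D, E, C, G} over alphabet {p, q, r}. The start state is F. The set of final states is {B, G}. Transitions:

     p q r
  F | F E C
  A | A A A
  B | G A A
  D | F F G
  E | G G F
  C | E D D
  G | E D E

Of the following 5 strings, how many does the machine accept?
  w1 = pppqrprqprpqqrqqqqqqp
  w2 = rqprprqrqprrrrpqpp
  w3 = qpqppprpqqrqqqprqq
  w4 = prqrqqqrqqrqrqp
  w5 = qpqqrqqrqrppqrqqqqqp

0

w1:
  start at F
  read 'p': F → F
  read 'p': F → F
  read 'p': F → F
  read 'q': F → E
  read 'r': E → F
  read 'p': F → F
  read 'r': F → C
  read 'q': C → D
  read 'p': D → F
  read 'r': F → C
  read 'p': C → E
  read 'q': E → G
  read 'q': G → D
  read 'r': D → G
  read 'q': G → D
  read 'q': D → F
  read 'q': F → E
  read 'q': E → G
  read 'q': G → D
  read 'q': D → F
  read 'p': F → F
  end F, rejected
w2:
  start at F
  read 'r': F → C
  read 'q': C → D
  read 'p': D → F
  read 'r': F → C
  read 'p': C → E
  read 'r': E → F
  read 'q': F → E
  read 'r': E → F
  read 'q': F → E
  read 'p': E → G
  read 'r': G → E
  read 'r': E → F
  read 'r': F → C
  read 'r': C → D
  read 'p': D → F
  read 'q': F → E
  read 'p': E → G
  read 'p': G → E
  end E, rejected
w3:
  start at F
  read 'q': F → E
  read 'p': E → G
  read 'q': G → D
  read 'p': D → F
  read 'p': F → F
  read 'p': F → F
  read 'r': F → C
  read 'p': C → E
  read 'q': E → G
  read 'q': G → D
  read 'r': D → G
  read 'q': G → D
  read 'q': D → F
  read 'q': F → E
  read 'p': E → G
  read 'r': G → E
  read 'q': E → G
  read 'q': G → D
  end D, rejected
w4:
  start at F
  read 'p': F → F
  read 'r': F → C
  read 'q': C → D
  read 'r': D → G
  read 'q': G → D
  read 'q': D → F
  read 'q': F → E
  read 'r': E → F
  read 'q': F → E
  read 'q': E → G
  read 'r': G → E
  read 'q': E → G
  read 'r': G → E
  read 'q': E → G
  read 'p': G → E
  end E, rejected
w5:
  start at F
  read 'q': F → E
  read 'p': E → G
  read 'q': G → D
  read 'q': D → F
  read 'r': F → C
  read 'q': C → D
  read 'q': D → F
  read 'r': F → C
  read 'q': C → D
  read 'r': D → G
  read 'p': G → E
  read 'p': E → G
  read 'q': G → D
  read 'r': D → G
  read 'q': G → D
  read 'q': D → F
  read 'q': F → E
  read 'q': E → G
  read 'q': G → D
  read 'p': D → F
  end F, rejected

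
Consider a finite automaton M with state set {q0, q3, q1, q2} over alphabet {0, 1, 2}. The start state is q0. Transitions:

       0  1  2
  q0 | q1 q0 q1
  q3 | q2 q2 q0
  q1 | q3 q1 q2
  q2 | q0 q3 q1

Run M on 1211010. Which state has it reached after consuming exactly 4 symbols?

q1

Trace: q0 -1-> q0 -2-> q1 -1-> q1 -1-> q1
After 4 symbols: q1.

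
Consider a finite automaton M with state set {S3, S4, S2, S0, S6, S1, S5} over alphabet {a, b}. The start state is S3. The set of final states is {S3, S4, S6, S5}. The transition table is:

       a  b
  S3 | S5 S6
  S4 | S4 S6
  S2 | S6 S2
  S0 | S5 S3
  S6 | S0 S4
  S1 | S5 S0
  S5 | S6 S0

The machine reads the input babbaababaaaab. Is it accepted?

No

start at S3
read 'b': S3 → S6
read 'a': S6 → S0
read 'b': S0 → S3
read 'b': S3 → S6
read 'a': S6 → S0
read 'a': S0 → S5
read 'b': S5 → S0
read 'a': S0 → S5
read 'b': S5 → S0
read 'a': S0 → S5
read 'a': S5 → S6
read 'a': S6 → S0
read 'a': S0 → S5
read 'b': S5 → S0
End state S0 is not accepting.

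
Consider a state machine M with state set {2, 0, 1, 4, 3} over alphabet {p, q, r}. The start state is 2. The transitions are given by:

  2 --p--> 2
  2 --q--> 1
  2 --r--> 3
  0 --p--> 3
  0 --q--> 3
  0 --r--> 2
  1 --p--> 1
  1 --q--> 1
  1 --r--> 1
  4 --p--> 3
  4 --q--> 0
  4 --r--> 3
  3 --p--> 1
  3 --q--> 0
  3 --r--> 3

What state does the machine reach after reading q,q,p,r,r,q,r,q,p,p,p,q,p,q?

start at 2
read 'q': 2 → 1
read 'q': 1 → 1
read 'p': 1 → 1
read 'r': 1 → 1
read 'r': 1 → 1
read 'q': 1 → 1
read 'r': 1 → 1
read 'q': 1 → 1
read 'p': 1 → 1
read 'p': 1 → 1
read 'p': 1 → 1
read 'q': 1 → 1
read 'p': 1 → 1
read 'q': 1 → 1

1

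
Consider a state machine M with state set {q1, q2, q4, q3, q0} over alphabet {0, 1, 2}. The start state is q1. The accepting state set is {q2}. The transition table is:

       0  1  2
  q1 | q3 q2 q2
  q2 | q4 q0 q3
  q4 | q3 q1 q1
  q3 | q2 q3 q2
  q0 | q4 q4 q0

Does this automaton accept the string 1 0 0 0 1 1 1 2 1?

q1 → q2 → q4 → q3 → q2 → q0 → q4 → q1 → q2 → q0
End state q0 is not accepting.

No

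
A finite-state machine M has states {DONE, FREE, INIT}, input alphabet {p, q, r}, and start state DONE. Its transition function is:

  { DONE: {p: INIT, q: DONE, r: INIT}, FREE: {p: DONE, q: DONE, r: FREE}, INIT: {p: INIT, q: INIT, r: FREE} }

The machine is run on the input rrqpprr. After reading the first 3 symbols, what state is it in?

DONE

start at DONE
read 'r': DONE → INIT
read 'r': INIT → FREE
read 'q': FREE → DONE
After 3 symbols: DONE.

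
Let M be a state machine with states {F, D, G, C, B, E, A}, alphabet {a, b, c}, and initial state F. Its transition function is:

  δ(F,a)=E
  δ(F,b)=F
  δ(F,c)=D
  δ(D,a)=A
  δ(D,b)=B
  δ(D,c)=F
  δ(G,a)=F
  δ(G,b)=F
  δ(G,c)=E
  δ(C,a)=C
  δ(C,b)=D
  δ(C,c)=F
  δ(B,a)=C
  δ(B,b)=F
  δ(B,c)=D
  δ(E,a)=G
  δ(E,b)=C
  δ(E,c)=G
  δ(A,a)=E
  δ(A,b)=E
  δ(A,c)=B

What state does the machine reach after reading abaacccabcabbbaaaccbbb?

start at F
read 'a': F → E
read 'b': E → C
read 'a': C → C
read 'a': C → C
read 'c': C → F
read 'c': F → D
read 'c': D → F
read 'a': F → E
read 'b': E → C
read 'c': C → F
read 'a': F → E
read 'b': E → C
read 'b': C → D
read 'b': D → B
read 'a': B → C
read 'a': C → C
read 'a': C → C
read 'c': C → F
read 'c': F → D
read 'b': D → B
read 'b': B → F
read 'b': F → F

F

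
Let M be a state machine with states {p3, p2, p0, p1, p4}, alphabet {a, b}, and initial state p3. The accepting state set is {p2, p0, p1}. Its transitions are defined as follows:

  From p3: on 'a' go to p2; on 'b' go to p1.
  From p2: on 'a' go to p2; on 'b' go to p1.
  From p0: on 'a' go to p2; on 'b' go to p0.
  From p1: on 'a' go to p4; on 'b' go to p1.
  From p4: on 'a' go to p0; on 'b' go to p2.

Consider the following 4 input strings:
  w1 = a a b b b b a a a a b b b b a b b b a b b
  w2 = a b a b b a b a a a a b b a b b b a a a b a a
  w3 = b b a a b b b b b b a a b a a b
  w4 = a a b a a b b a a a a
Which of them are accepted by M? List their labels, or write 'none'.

w1: Trace: p3 -a-> p2 -a-> p2 -b-> p1 -b-> p1 -b-> p1 -b-> p1 -a-> p4 -a-> p0 -a-> p2 -a-> p2 -b-> p1 -b-> p1 -b-> p1 -b-> p1 -a-> p4 -b-> p2 -b-> p1 -b-> p1 -a-> p4 -b-> p2 -b-> p1  → end p1, accepted
w2: Trace: p3 -a-> p2 -b-> p1 -a-> p4 -b-> p2 -b-> p1 -a-> p4 -b-> p2 -a-> p2 -a-> p2 -a-> p2 -a-> p2 -b-> p1 -b-> p1 -a-> p4 -b-> p2 -b-> p1 -b-> p1 -a-> p4 -a-> p0 -a-> p2 -b-> p1 -a-> p4 -a-> p0  → end p0, accepted
w3: Trace: p3 -b-> p1 -b-> p1 -a-> p4 -a-> p0 -b-> p0 -b-> p0 -b-> p0 -b-> p0 -b-> p0 -b-> p0 -a-> p2 -a-> p2 -b-> p1 -a-> p4 -a-> p0 -b-> p0  → end p0, accepted
w4: Trace: p3 -a-> p2 -a-> p2 -b-> p1 -a-> p4 -a-> p0 -b-> p0 -b-> p0 -a-> p2 -a-> p2 -a-> p2 -a-> p2  → end p2, accepted

w1, w2, w3, w4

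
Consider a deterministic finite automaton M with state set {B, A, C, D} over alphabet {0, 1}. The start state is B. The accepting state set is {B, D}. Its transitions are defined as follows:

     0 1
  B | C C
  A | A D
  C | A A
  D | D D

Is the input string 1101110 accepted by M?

B → C → A → A → D → D → D → D
End state D is accepting.

Yes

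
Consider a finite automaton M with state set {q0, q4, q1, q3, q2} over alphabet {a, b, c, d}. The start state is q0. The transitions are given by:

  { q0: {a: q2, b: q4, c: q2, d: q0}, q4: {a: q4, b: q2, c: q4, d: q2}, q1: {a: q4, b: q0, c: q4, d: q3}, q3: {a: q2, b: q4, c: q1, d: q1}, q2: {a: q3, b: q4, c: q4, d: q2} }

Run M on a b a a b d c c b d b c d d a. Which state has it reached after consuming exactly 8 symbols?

start at q0
read 'a': q0 → q2
read 'b': q2 → q4
read 'a': q4 → q4
read 'a': q4 → q4
read 'b': q4 → q2
read 'd': q2 → q2
read 'c': q2 → q4
read 'c': q4 → q4
After 8 symbols: q4.

q4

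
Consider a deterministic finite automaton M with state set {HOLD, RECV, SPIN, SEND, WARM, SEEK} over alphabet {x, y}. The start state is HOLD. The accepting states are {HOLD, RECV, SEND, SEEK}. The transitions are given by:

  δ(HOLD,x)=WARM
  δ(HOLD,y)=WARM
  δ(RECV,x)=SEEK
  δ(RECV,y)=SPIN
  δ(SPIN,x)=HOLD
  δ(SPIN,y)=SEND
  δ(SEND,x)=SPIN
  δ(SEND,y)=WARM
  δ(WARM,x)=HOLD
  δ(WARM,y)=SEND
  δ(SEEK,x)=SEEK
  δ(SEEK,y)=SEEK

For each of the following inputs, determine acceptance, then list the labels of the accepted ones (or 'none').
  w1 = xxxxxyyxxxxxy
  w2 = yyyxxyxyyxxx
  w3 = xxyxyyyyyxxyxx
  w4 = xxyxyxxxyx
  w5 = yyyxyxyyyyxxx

w1: HOLD → WARM → HOLD → WARM → HOLD → WARM → SEND → WARM → HOLD → WARM → HOLD → WARM → HOLD → WARM  → end WARM, rejected
w2: HOLD → WARM → SEND → WARM → HOLD → WARM → SEND → SPIN → SEND → WARM → HOLD → WARM → HOLD  → end HOLD, accepted
w3: HOLD → WARM → HOLD → WARM → HOLD → WARM → SEND → WARM → SEND → WARM → HOLD → WARM → SEND → SPIN → HOLD  → end HOLD, accepted
w4: HOLD → WARM → HOLD → WARM → HOLD → WARM → HOLD → WARM → HOLD → WARM → HOLD  → end HOLD, accepted
w5: HOLD → WARM → SEND → WARM → HOLD → WARM → HOLD → WARM → SEND → WARM → SEND → SPIN → HOLD → WARM  → end WARM, rejected

w2, w3, w4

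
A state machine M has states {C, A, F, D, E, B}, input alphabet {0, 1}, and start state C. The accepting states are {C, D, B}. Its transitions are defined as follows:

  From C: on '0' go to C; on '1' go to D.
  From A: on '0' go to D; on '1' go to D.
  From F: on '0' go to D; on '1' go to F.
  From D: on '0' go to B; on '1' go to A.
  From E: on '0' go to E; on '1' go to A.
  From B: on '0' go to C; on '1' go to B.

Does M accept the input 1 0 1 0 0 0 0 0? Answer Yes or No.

Yes

Trace: C -1-> D -0-> B -1-> B -0-> C -0-> C -0-> C -0-> C -0-> C
End state C is accepting.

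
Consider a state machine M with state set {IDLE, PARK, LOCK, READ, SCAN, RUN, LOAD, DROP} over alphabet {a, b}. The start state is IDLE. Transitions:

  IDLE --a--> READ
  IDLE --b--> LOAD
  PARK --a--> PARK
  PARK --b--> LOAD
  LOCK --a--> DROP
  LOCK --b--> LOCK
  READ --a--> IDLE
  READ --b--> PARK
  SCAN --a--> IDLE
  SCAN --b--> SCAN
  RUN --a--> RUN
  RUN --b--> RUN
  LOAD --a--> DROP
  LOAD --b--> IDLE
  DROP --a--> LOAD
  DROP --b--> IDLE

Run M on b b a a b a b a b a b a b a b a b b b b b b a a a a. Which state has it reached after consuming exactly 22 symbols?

IDLE

Trace: IDLE -b-> LOAD -b-> IDLE -a-> READ -a-> IDLE -b-> LOAD -a-> DROP -b-> IDLE -a-> READ -b-> PARK -a-> PARK -b-> LOAD -a-> DROP -b-> IDLE -a-> READ -b-> PARK -a-> PARK -b-> LOAD -b-> IDLE -b-> LOAD -b-> IDLE -b-> LOAD -b-> IDLE
After 22 symbols: IDLE.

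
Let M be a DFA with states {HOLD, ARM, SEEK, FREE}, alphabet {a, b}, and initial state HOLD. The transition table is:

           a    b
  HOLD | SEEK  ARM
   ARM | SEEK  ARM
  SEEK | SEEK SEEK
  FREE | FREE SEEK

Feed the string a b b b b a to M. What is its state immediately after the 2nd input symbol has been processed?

HOLD → SEEK → SEEK
After 2 symbols: SEEK.

SEEK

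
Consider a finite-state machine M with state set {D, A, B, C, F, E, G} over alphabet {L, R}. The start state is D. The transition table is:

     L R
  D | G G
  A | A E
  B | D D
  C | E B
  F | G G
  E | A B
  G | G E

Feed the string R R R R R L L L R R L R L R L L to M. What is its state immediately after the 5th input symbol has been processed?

Trace: D -R-> G -R-> E -R-> B -R-> D -R-> G
After 5 symbols: G.

G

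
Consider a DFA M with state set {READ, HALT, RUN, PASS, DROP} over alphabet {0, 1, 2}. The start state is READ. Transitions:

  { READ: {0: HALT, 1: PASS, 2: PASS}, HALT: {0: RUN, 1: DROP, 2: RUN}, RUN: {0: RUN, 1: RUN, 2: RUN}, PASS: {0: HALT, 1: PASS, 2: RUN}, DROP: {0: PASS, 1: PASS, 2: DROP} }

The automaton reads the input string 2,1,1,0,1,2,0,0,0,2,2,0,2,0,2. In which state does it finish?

RUN

Trace: READ -2-> PASS -1-> PASS -1-> PASS -0-> HALT -1-> DROP -2-> DROP -0-> PASS -0-> HALT -0-> RUN -2-> RUN -2-> RUN -0-> RUN -2-> RUN -0-> RUN -2-> RUN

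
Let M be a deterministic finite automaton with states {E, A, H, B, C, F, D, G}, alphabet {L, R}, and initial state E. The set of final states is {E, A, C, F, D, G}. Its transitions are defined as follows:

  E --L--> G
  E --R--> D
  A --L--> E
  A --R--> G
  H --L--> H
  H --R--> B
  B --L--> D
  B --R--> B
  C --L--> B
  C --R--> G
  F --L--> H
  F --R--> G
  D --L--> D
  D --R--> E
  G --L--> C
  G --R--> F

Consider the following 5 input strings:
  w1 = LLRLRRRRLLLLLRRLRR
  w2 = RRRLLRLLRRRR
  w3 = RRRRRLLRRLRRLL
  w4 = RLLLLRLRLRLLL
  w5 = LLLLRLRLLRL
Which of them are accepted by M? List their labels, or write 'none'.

w1, w2, w3, w4, w5

w1:
  start at E
  read 'L': E → G
  read 'L': G → C
  read 'R': C → G
  read 'L': G → C
  read 'R': C → G
  read 'R': G → F
  read 'R': F → G
  read 'R': G → F
  read 'L': F → H
  read 'L': H → H
  read 'L': H → H
  read 'L': H → H
  read 'L': H → H
  read 'R': H → B
  read 'R': B → B
  read 'L': B → D
  read 'R': D → E
  read 'R': E → D
  end D, accepted
w2:
  start at E
  read 'R': E → D
  read 'R': D → E
  read 'R': E → D
  read 'L': D → D
  read 'L': D → D
  read 'R': D → E
  read 'L': E → G
  read 'L': G → C
  read 'R': C → G
  read 'R': G → F
  read 'R': F → G
  read 'R': G → F
  end F, accepted
w3:
  start at E
  read 'R': E → D
  read 'R': D → E
  read 'R': E → D
  read 'R': D → E
  read 'R': E → D
  read 'L': D → D
  read 'L': D → D
  read 'R': D → E
  read 'R': E → D
  read 'L': D → D
  read 'R': D → E
  read 'R': E → D
  read 'L': D → D
  read 'L': D → D
  end D, accepted
w4:
  start at E
  read 'R': E → D
  read 'L': D → D
  read 'L': D → D
  read 'L': D → D
  read 'L': D → D
  read 'R': D → E
  read 'L': E → G
  read 'R': G → F
  read 'L': F → H
  read 'R': H → B
  read 'L': B → D
  read 'L': D → D
  read 'L': D → D
  end D, accepted
w5:
  start at E
  read 'L': E → G
  read 'L': G → C
  read 'L': C → B
  read 'L': B → D
  read 'R': D → E
  read 'L': E → G
  read 'R': G → F
  read 'L': F → H
  read 'L': H → H
  read 'R': H → B
  read 'L': B → D
  end D, accepted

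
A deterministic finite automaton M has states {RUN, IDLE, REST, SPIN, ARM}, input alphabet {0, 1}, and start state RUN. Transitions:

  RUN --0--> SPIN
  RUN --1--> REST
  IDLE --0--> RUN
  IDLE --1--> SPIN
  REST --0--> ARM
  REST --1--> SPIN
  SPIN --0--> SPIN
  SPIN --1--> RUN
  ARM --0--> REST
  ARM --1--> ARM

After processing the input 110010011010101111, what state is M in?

RUN

RUN → REST → SPIN → SPIN → SPIN → RUN → SPIN → SPIN → RUN → REST → ARM → ARM → REST → SPIN → SPIN → RUN → REST → SPIN → RUN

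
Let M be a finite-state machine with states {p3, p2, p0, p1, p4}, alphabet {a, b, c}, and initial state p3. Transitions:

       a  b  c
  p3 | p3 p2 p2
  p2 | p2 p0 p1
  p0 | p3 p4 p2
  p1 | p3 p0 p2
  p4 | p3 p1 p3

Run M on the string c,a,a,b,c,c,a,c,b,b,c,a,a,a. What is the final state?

p3

p3 → p2 → p2 → p2 → p0 → p2 → p1 → p3 → p2 → p0 → p4 → p3 → p3 → p3 → p3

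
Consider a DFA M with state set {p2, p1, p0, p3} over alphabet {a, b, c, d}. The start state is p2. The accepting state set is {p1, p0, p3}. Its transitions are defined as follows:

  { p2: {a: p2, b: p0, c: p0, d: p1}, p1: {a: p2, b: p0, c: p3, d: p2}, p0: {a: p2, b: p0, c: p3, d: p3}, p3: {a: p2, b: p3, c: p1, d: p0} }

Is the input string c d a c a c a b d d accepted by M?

p2 → p0 → p3 → p2 → p0 → p2 → p0 → p2 → p0 → p3 → p0
End state p0 is accepting.

Yes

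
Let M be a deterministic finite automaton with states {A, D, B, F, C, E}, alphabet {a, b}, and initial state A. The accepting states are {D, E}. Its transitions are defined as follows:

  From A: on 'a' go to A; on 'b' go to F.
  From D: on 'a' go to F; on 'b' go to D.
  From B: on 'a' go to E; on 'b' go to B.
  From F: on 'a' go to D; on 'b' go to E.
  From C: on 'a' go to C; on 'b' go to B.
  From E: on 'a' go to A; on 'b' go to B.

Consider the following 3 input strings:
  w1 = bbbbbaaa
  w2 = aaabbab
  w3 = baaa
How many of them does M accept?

w1: A → F → E → B → B → B → E → A → A  → end A, rejected
w2: A → A → A → A → F → E → A → F  → end F, rejected
w3: A → F → D → F → D  → end D, accepted

1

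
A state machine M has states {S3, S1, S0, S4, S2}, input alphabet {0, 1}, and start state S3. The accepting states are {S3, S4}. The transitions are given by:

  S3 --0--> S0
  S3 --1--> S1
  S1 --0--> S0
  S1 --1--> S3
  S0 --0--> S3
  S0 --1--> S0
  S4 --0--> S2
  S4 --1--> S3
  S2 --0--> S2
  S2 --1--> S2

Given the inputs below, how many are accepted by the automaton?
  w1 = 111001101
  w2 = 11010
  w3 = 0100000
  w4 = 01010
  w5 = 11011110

3

w1: S3 → S1 → S3 → S1 → S0 → S3 → S1 → S3 → S0 → S0  → end S0, rejected
w2: S3 → S1 → S3 → S0 → S0 → S3  → end S3, accepted
w3: S3 → S0 → S0 → S3 → S0 → S3 → S0 → S3  → end S3, accepted
w4: S3 → S0 → S0 → S3 → S1 → S0  → end S0, rejected
w5: S3 → S1 → S3 → S0 → S0 → S0 → S0 → S0 → S3  → end S3, accepted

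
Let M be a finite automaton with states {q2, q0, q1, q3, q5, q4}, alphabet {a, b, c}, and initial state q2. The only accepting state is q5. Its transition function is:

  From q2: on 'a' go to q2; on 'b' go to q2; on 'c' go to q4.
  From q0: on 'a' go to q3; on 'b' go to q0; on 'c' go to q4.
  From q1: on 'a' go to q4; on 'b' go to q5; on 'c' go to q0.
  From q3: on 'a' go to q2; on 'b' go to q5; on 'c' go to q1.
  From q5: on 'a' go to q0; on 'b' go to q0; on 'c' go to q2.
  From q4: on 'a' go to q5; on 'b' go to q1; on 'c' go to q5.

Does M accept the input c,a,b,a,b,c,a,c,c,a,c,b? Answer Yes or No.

No

q2 → q4 → q5 → q0 → q3 → q5 → q2 → q2 → q4 → q5 → q0 → q4 → q1
End state q1 is not accepting.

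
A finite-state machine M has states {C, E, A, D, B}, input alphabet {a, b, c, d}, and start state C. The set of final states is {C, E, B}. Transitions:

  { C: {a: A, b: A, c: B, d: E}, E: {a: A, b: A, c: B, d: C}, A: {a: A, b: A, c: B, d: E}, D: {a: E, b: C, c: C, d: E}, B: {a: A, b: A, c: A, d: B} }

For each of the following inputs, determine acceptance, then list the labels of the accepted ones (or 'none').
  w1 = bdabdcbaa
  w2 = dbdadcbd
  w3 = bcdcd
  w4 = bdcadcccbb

w1: C → A → E → A → A → E → B → A → A → A  → end A, rejected
w2: C → E → A → E → A → E → B → A → E  → end E, accepted
w3: C → A → B → B → A → E  → end E, accepted
w4: C → A → E → B → A → E → B → A → B → A → A  → end A, rejected

w2, w3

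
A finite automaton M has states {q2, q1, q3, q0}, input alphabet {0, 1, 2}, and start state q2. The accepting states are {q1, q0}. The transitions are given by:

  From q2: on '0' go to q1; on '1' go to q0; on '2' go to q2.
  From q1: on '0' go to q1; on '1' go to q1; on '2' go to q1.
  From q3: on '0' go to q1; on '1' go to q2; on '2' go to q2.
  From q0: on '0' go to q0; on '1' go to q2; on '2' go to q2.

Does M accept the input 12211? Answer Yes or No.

start at q2
read '1': q2 → q0
read '2': q0 → q2
read '2': q2 → q2
read '1': q2 → q0
read '1': q0 → q2
End state q2 is not accepting.

No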